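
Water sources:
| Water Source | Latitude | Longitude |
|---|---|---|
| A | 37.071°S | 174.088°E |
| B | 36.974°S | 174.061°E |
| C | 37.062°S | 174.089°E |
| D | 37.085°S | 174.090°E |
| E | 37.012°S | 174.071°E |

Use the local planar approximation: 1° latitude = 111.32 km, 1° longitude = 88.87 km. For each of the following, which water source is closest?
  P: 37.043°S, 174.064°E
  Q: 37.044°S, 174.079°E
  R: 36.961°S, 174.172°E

P→C; Q→C; R→B

P at 37.043°S, 174.064°E:
  A: 3.777 km
  B: 7.686 km
  C: 3.068 km
  D: 5.215 km
  E: 3.507 km
  → nearest: C (3.068 km)
Q at 37.044°S, 174.079°E:
  A: 3.110 km
  B: 7.955 km
  C: 2.192 km
  D: 4.668 km
  E: 3.632 km
  → nearest: C (2.192 km)
R at 36.961°S, 174.172°E:
  A: 14.341 km
  B: 9.970 km
  C: 13.447 km
  D: 15.609 km
  E: 10.621 km
  → nearest: B (9.970 km)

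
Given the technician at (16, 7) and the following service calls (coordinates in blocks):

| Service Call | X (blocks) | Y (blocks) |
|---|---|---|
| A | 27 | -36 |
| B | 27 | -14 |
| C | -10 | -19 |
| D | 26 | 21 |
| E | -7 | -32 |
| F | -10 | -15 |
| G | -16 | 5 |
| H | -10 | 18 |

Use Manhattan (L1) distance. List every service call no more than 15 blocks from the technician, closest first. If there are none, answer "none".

Distances from (16, 7):
A: 54 blocks
B: 32 blocks
C: 52 blocks
D: 24 blocks
E: 62 blocks
F: 48 blocks
G: 34 blocks
H: 37 blocks
Threshold 15 blocks: none within range.

none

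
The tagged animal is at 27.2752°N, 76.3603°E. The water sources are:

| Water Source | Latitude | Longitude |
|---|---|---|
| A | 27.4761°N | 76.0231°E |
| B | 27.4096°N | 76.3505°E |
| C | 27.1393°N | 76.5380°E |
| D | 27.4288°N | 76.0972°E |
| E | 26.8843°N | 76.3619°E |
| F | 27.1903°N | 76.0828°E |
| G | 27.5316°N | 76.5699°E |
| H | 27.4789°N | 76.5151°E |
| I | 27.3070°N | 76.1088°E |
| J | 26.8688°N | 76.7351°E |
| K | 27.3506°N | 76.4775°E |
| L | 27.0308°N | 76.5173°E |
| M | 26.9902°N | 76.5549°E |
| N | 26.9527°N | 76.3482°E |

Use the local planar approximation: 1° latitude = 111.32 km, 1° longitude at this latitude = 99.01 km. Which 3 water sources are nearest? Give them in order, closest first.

K, B, C

Distances from 27.2752°N, 76.3603°E:
A: 40.1845 km
B: 14.9928 km
C: 23.2039 km
D: 31.1600 km
E: 43.5153 km
F: 29.0554 km
G: 35.2893 km
H: 27.3698 km
I: 25.1514 km
J: 58.5130 km
K: 14.3214 km
L: 31.3342 km
M: 37.1185 km
N: 35.9207 km
Sorted: K (14.3214 km) < B (14.9928 km) < C (23.2039 km) < I (25.1514 km) < H (27.3698 km) < …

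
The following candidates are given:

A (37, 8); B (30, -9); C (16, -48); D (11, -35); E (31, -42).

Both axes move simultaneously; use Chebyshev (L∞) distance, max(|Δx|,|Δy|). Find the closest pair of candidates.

C and D

Pairwise distances:
A–B: 17
A–C: 56
A–D: 43
A–E: 50
B–C: 39
B–D: 26
B–E: 33
C–D: 13
C–E: 15
D–E: 20
Closest pair: C–D at 13.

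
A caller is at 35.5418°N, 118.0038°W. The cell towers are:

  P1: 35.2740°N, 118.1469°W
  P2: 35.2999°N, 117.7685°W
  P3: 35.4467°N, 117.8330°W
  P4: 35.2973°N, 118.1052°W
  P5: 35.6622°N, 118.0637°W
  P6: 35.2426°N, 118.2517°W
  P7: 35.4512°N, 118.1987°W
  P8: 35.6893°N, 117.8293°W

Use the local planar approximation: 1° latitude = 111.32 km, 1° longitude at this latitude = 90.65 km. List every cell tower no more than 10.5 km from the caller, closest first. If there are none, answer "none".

none

Distances from 35.5418°N, 118.0038°W:
P1: √((-0.2678·111.32)² + (-0.1431·90.65)²) = √(888.725294 + 168.273173) = 32.5115 km
P2: √((-0.2419·111.32)² + (0.2353·90.65)²) = √(725.133772 + 454.966554) = 34.3526 km
P3: √((-0.0951·111.32)² + (0.1708·90.65)²) = √(112.074660 + 239.723908) = 18.7563 km
P4: √((-0.2445·111.32)² + (-0.1014·90.65)²) = √(740.805371 + 84.491209) = 28.7280 km
P5: √((0.1204·111.32)² + (-0.0599·90.65)²) = √(179.638479 + 29.484194) = 14.4611 km
P6: √((-0.2992·111.32)² + (-0.2479·90.65)²) = √(1109.352519 + 504.996851) = 40.1790 km
P7: √((-0.0906·111.32)² + (-0.1949·90.65)²) = √(101.719166 + 312.147093) = 20.3437 km
P8: √((0.1475·111.32)² + (0.1745·90.65)²) = √(269.606548 + 250.222569) = 22.7998 km
Threshold 10.5 km: none within range.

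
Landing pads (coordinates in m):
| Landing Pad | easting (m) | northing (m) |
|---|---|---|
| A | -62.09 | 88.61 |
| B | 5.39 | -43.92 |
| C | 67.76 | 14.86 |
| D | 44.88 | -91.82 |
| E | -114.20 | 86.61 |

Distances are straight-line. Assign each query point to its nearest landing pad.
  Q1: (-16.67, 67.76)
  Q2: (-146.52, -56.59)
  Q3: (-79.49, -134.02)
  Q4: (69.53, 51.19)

Q1→A; Q2→E; Q3→B; Q4→C

Q1 at (-16.67, 67.76):
  A: √((-45.42)² + (20.85)²) = √(2062.9764 + 434.7225) = 49.98 m
  B: √((22.06)² + (-111.68)²) = √(486.6436 + 12472.4224) = 113.84 m
  C: √((84.43)² + (-52.90)²) = √(7128.4249 + 2798.4100) = 99.63 m
  D: √((61.55)² + (-159.58)²) = √(3788.4025 + 25465.7764) = 171.04 m
  E: √((-97.53)² + (18.85)²) = √(9512.1009 + 355.3225) = 99.33 m
  → nearest: A (49.98 m)
Q2 at (-146.52, -56.59):
  A: √((84.43)² + (145.20)²) = √(7128.4249 + 21083.0400) = 167.96 m
  B: √((151.91)² + (12.67)²) = √(23076.6481 + 160.5289) = 152.44 m
  C: √((214.28)² + (71.45)²) = √(45915.9184 + 5105.1025) = 225.88 m
  D: √((191.40)² + (-35.23)²) = √(36633.9600 + 1241.1529) = 194.62 m
  E: √((32.32)² + (143.20)²) = √(1044.5824 + 20506.2400) = 146.80 m
  → nearest: E (146.80 m)
Q3 at (-79.49, -134.02):
  A: √((17.40)² + (222.63)²) = √(302.7600 + 49564.1169) = 223.31 m
  B: √((84.88)² + (90.10)²) = √(7204.6144 + 8118.0100) = 123.78 m
  C: √((147.25)² + (148.88)²) = √(21682.5625 + 22165.2544) = 209.40 m
  D: √((124.37)² + (42.20)²) = √(15467.8969 + 1780.8400) = 131.33 m
  E: √((-34.71)² + (220.63)²) = √(1204.7841 + 48677.5969) = 223.34 m
  → nearest: B (123.78 m)
Q4 at (69.53, 51.19):
  A: √((-131.62)² + (37.42)²) = √(17323.8244 + 1400.2564) = 136.84 m
  B: √((-64.14)² + (-95.11)²) = √(4113.9396 + 9045.9121) = 114.72 m
  C: √((-1.77)² + (-36.33)²) = √(3.1329 + 1319.8689) = 36.37 m
  D: √((-24.65)² + (-143.01)²) = √(607.6225 + 20451.8601) = 145.12 m
  E: √((-183.73)² + (35.42)²) = √(33756.7129 + 1254.5764) = 187.11 m
  → nearest: C (36.37 m)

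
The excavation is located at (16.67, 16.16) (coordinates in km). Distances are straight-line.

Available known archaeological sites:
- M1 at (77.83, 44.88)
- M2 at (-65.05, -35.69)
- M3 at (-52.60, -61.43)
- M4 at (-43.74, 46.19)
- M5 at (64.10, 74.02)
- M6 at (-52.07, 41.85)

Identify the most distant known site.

Distances from (16.67, 16.16):
M1: 67.57 km
M2: 96.78 km
M3: 104.01 km
M4: 67.46 km
M5: 74.82 km
M6: 73.38 km
Maximum: M3 at 104.01 km.

M3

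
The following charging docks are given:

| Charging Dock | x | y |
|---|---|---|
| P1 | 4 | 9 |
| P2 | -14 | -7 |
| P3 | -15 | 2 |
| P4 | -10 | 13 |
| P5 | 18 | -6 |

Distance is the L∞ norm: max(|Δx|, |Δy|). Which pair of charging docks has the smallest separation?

Pairwise distances:
P1–P2: 18
P1–P3: 19
P1–P4: 14
P1–P5: 15
P2–P3: 9
P2–P4: 20
P2–P5: 32
P3–P4: 11
P3–P5: 33
P4–P5: 28
Closest pair: P2–P3 at 9.

P2 and P3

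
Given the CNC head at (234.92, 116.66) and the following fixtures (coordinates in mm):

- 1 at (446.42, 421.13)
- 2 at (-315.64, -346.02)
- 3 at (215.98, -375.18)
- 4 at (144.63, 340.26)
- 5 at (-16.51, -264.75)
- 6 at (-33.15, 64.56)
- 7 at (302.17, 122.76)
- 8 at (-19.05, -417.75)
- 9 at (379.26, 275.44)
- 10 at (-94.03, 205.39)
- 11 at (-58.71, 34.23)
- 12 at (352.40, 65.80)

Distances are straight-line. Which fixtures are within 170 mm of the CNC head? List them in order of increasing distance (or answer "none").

7, 12

Distances from (234.92, 116.66):
1: √((211.50)² + (304.47)²) = √(44732.2500 + 92701.9809) = 370.72 mm
2: √((-550.56)² + (-462.68)²) = √(303116.3136 + 214072.7824) = 719.16 mm
3: √((-18.94)² + (-491.84)²) = √(358.7236 + 241906.5856) = 492.20 mm
4: √((-90.29)² + (223.60)²) = √(8152.2841 + 49996.9600) = 241.14 mm
5: √((-251.43)² + (-381.41)²) = √(63217.0449 + 145473.5881) = 456.83 mm
6: √((-268.07)² + (-52.10)²) = √(71861.5249 + 2714.4100) = 273.09 mm
7: √((67.25)² + (6.10)²) = √(4522.5625 + 37.2100) = 67.53 mm
8: √((-253.97)² + (-534.41)²) = √(64500.7609 + 285594.0481) = 591.69 mm
9: √((144.34)² + (158.78)²) = √(20834.0356 + 25211.0884) = 214.58 mm
10: √((-328.95)² + (88.73)²) = √(108208.1025 + 7873.0129) = 340.71 mm
11: √((-293.63)² + (-82.43)²) = √(86218.5769 + 6794.7049) = 304.98 mm
12: √((117.48)² + (-50.86)²) = √(13801.5504 + 2586.7396) = 128.02 mm
Threshold 170 mm: 7 (67.53 mm), 12 (128.02 mm) are within range.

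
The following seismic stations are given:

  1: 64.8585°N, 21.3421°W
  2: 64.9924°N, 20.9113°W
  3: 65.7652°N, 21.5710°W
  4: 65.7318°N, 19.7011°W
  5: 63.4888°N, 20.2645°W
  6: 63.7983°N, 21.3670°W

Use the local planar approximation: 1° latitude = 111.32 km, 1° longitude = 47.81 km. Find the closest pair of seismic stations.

1 and 2

Pairwise distances:
1–2: 25.4244 km
1–3: 101.5254 km
1–4: 124.9251 km
1–5: 160.9439 km
1–6: 118.0275 km
2–3: 91.6276 km
2–4: 100.6115 km
2–5: 170.2133 km
2–6: 134.7008 km
3–4: 89.4772 km
3–5: 260.9938 km
3–6: 219.1724 km
4–5: 251.1395 km
4–6: 229.5009 km
5–6: 62.9718 km
Closest pair: 1–2 at 25.4244 km.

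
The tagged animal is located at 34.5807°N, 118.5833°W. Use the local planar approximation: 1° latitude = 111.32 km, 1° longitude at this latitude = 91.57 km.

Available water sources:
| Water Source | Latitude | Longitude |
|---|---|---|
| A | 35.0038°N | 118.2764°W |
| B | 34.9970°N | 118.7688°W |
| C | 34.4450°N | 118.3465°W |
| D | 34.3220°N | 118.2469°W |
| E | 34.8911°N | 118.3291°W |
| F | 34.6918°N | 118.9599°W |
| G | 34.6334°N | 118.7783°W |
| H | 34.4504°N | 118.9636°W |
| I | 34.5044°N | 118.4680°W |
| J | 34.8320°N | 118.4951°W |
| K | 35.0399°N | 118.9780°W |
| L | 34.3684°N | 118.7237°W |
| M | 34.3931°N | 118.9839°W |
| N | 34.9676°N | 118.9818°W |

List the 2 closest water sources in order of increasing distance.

I, G

Distances from 34.5807°N, 118.5833°W:
A: 54.8464 km
B: 49.3575 km
C: 26.4269 km
D: 42.1693 km
E: 41.6627 km
F: 36.6359 km
G: 18.7952 km
H: 37.7241 km
I: 13.5505 km
J: 29.1172 km
K: 62.6048 km
L: 26.9039 km
M: 42.2110 km
N: 56.4497 km
Sorted: I (13.5505 km) < G (18.7952 km) < C (26.4269 km) < L (26.9039 km) < …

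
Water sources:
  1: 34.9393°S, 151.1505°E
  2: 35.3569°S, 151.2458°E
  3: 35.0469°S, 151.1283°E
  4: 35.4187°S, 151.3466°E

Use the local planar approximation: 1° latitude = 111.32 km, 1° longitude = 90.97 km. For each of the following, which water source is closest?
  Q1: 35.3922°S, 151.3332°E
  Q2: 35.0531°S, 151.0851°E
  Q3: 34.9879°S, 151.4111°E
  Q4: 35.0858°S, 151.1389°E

Q1 at 35.3922°S, 151.3332°E:
  1: √((0.4529·111.32)² + (-0.1827·90.97)²) = √(2541.856546 + 276.231680) = 53.0857 km
  2: √((0.0353·111.32)² + (-0.0874·90.97)²) = √(15.441725 + 63.214871) = 8.8689 km
  3: √((0.3453·111.32)² + (-0.2049·90.97)²) = √(1477.541038 + 347.440392) = 42.7198 km
  4: √((-0.0265·111.32)² + (0.0134·90.97)²) = √(8.702382 + 1.485956) = 3.1919 km
  → nearest: 4 (3.1919 km)
Q2 at 35.0531°S, 151.0851°E:
  1: √((0.1138·111.32)² + (0.0654·90.97)²) = √(160.483697 + 35.395813) = 13.9957 km
  2: √((-0.3038·111.32)² + (0.1607·90.97)²) = √(1143.725843 + 213.711623) = 36.8434 km
  3: √((0.0062·111.32)² + (0.0432·90.97)²) = √(0.476354 + 15.444145) = 3.9901 km
  4: √((-0.3656·111.32)² + (0.2615·90.97)²) = √(1656.375391 + 565.900107) = 47.1410 km
  → nearest: 3 (3.9901 km)
Q3 at 34.9879°S, 151.4111°E:
  1: √((0.0486·111.32)² + (-0.2606·90.97)²) = √(29.269745 + 562.011513) = 24.3163 km
  2: √((-0.3690·111.32)² + (-0.1653·90.97)²) = √(1687.326501 + 226.121624) = 43.7430 km
  3: √((-0.0590·111.32)² + (-0.2828·90.97)²) = √(43.137048 + 661.843335) = 26.5515 km
  4: √((-0.4308·111.32)² + (-0.0645·90.97)²) = √(2299.840855 + 34.428319) = 48.3143 km
  → nearest: 1 (24.3163 km)
Q4 at 35.0858°S, 151.1389°E:
  1: √((0.1465·111.32)² + (0.0116·90.97)²) = √(265.963258 + 1.113557) = 16.3425 km
  2: √((-0.2711·111.32)² + (0.1069·90.97)²) = √(910.763108 + 94.569654) = 31.7070 km
  3: √((0.0389·111.32)² + (-0.0106·90.97)²) = √(18.751914 + 0.929840) = 4.4364 km
  4: √((-0.3329·111.32)² + (0.2077·90.97)²) = √(1373.327086 + 357.000959) = 41.5972 km
  → nearest: 3 (4.4364 km)

Q1→4; Q2→3; Q3→1; Q4→3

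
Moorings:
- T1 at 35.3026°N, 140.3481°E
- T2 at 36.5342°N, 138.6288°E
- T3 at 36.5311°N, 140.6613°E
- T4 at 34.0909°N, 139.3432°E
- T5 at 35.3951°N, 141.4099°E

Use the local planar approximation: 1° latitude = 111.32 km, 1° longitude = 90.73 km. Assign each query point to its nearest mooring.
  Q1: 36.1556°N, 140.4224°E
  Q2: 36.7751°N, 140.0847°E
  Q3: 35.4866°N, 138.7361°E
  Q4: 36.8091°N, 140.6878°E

Q1→T3; Q2→T3; Q3→T2; Q4→T3

Q1 at 36.1556°N, 140.4224°E:
  T1: √((-0.8530·111.32)² + (-0.0743·90.73)²) = √(9016.634340 + 45.444303) = 95.1950 km
  T2: √((0.3786·111.32)² + (-1.7936·90.73)²) = √(1776.264412 + 26482.136042) = 168.1024 km
  T3: √((0.3755·111.32)² + (0.2389·90.73)²) = √(1747.295176 + 469.822835) = 47.0863 km
  T4: √((-2.0647·111.32)² + (-1.0792·90.73)²) = √(52827.530676 + 9587.507023) = 249.8300 km
  T5: √((-0.7605·111.32)² + (0.9875·90.73)²) = √(7167.122576 + 8027.420817) = 123.2661 km
  → nearest: T3 (47.0863 km)
Q2 at 36.7751°N, 140.0847°E:
  T1: √((-1.4725·111.32)² + (0.2634·90.73)²) = √(26869.340210 + 571.127883) = 165.6516 km
  T2: √((-0.2409·111.32)² + (-1.4559·90.73)²) = √(719.150845 + 17448.773848) = 134.7884 km
  T3: √((-0.2440·111.32)² + (0.5766·90.73)²) = √(737.778590 + 2736.850645) = 58.9460 km
  T4: √((-2.6842·111.32)² + (-0.7415·90.73)²) = √(89284.514081 + 4526.099869) = 306.2852 km
  T5: √((-1.3800·111.32)² + (1.3252·90.73)²) = √(23599.595987 + 14456.550451) = 195.0798 km
  → nearest: T3 (58.9460 km)
Q3 at 35.4866°N, 138.7361°E:
  T1: √((-0.1840·111.32)² + (1.6120·90.73)²) = √(419.548373 + 21391.039846) = 147.6841 km
  T2: √((1.0476·111.32)² + (-0.1073·90.73)²) = √(13599.951977 + 94.776631) = 117.0245 km
  T3: √((1.0445·111.32)² + (1.9252·90.73)²) = √(13519.582614 + 30510.795270) = 209.8342 km
  T4: √((-1.3957·111.32)² + (0.6071·90.73)²) = √(24139.626840 + 3034.046884) = 164.8444 km
  T5: √((-0.0915·111.32)² + (2.6738·90.73)²) = √(103.750114 + 58851.787702) = 242.8076 km
  → nearest: T2 (117.0245 km)
Q4 at 36.8091°N, 140.6878°E:
  T1: √((-1.5065·111.32)² + (-0.3397·90.73)²) = √(28124.490745 + 949.932870) = 170.5122 km
  T2: √((-0.2749·111.32)² + (-2.0590·90.73)²) = √(936.474325 + 34899.123123) = 189.3029 km
  T3: √((-0.2780·111.32)² + (-0.0265·90.73)²) = √(957.714333 + 5.780875) = 31.0402 km
  T4: √((-2.7182·111.32)² + (-1.3446·90.73)²) = √(91560.722624 + 14882.916172) = 326.2570 km
  T5: √((-1.4140·111.32)² + (0.7221·90.73)²) = √(24776.799946 + 4292.363683) = 170.4968 km
  → nearest: T3 (31.0402 km)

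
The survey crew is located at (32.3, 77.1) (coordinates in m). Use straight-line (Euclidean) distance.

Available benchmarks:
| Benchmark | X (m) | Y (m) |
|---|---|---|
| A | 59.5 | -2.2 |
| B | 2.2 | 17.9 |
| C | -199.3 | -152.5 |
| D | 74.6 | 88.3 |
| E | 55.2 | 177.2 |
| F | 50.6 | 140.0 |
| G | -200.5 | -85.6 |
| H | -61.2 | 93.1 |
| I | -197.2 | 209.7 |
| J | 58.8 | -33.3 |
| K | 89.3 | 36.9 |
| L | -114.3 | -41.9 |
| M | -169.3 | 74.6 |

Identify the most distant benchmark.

C

Distances from (32.3, 77.1):
A: √((27.2)² + (-79.3)²) = √(739.840 + 6288.490) = 83.8 m
B: √((-30.1)² + (-59.2)²) = √(906.010 + 3504.640) = 66.4 m
C: √((-231.6)² + (-229.6)²) = √(53638.560 + 52716.160) = 326.1 m
D: √((42.3)² + (11.2)²) = √(1789.290 + 125.440) = 43.8 m
E: √((22.9)² + (100.1)²) = √(524.410 + 10020.010) = 102.7 m
F: √((18.3)² + (62.9)²) = √(334.890 + 3956.410) = 65.5 m
G: √((-232.8)² + (-162.7)²) = √(54195.840 + 26471.290) = 284.0 m
H: √((-93.5)² + (16.0)²) = √(8742.250 + 256.000) = 94.9 m
I: √((-229.5)² + (132.6)²) = √(52670.250 + 17582.760) = 265.1 m
J: √((26.5)² + (-110.4)²) = √(702.250 + 12188.160) = 113.5 m
K: √((57.0)² + (-40.2)²) = √(3249.000 + 1616.040) = 69.7 m
L: √((-146.6)² + (-119.0)²) = √(21491.560 + 14161.000) = 188.8 m
M: √((-201.6)² + (-2.5)²) = √(40642.560 + 6.250) = 201.6 m
Maximum: C at 326.1 m.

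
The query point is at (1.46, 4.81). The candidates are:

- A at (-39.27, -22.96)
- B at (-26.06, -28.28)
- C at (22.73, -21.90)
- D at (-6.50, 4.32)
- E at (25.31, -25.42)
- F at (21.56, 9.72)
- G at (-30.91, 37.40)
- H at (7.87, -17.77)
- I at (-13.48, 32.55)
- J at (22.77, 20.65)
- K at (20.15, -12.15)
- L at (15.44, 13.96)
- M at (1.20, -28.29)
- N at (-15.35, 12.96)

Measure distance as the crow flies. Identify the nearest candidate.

Distances from (1.46, 4.81):
A: √((-40.73)² + (-27.77)²) = √(1658.9329 + 771.1729) = 49.30
B: √((-27.52)² + (-33.09)²) = √(757.3504 + 1094.9481) = 43.04
C: √((21.27)² + (-26.71)²) = √(452.4129 + 713.4241) = 34.14
D: √((-7.96)² + (-0.49)²) = √(63.3616 + 0.2401) = 7.98
E: √((23.85)² + (-30.23)²) = √(568.8225 + 913.8529) = 38.51
F: √((20.10)² + (4.91)²) = √(404.0100 + 24.1081) = 20.69
G: √((-32.37)² + (32.59)²) = √(1047.8169 + 1062.1081) = 45.93
H: √((6.41)² + (-22.58)²) = √(41.0881 + 509.8564) = 23.47
I: √((-14.94)² + (27.74)²) = √(223.2036 + 769.5076) = 31.51
J: √((21.31)² + (15.84)²) = √(454.1161 + 250.9056) = 26.55
K: √((18.69)² + (-16.96)²) = √(349.3161 + 287.6416) = 25.24
L: √((13.98)² + (9.15)²) = √(195.4404 + 83.7225) = 16.71
M: √((-0.26)² + (-33.10)²) = √(0.0676 + 1095.6100) = 33.10
N: √((-16.81)² + (8.15)²) = √(282.5761 + 66.4225) = 18.68
Minimum: D at 7.98.

D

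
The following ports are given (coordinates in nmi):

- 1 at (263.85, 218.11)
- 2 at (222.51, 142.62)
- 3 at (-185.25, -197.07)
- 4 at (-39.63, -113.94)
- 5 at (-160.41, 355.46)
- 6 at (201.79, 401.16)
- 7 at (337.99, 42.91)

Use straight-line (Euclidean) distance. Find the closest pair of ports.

Pairwise distances:
1–2: 86.07 nmi
1–3: 611.61 nmi
1–4: 449.84 nmi
1–5: 445.94 nmi
1–6: 193.28 nmi
1–7: 190.24 nmi
2–3: 530.71 nmi
2–4: 366.80 nmi
2–5: 438.10 nmi
2–6: 259.37 nmi
2–7: 152.57 nmi
3–4: 167.68 nmi
3–5: 553.09 nmi
3–6: 712.52 nmi
3–7: 575.65 nmi
4–5: 484.69 nmi
4–6: 568.87 nmi
4–7: 408.90 nmi
5–6: 365.07 nmi
5–7: 588.29 nmi
6–7: 383.27 nmi
Closest pair: 1–2 at 86.07 nmi.

1 and 2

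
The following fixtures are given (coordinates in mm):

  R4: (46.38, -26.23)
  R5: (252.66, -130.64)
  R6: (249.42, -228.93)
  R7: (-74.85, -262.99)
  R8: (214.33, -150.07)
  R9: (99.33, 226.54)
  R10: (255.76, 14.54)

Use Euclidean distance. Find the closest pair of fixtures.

R5 and R8

Pairwise distances:
R4–R5: √((206.28)² + (-104.41)²) = √(42551.4384 + 10901.4481) = 231.20 mm
R4–R6: √((203.04)² + (-202.70)²) = √(41225.2416 + 41087.2900) = 286.90 mm
R4–R7: √((-121.23)² + (-236.76)²) = √(14696.7129 + 56055.2976) = 265.99 mm
R4–R8: √((167.95)² + (-123.84)²) = √(28207.2025 + 15336.3456) = 208.67 mm
R4–R9: √((52.95)² + (252.77)²) = √(2803.7025 + 63892.6729) = 258.26 mm
R4–R10: √((209.38)² + (40.77)²) = √(43839.9844 + 1662.1929) = 213.31 mm
R5–R6: √((-3.24)² + (-98.29)²) = √(10.4976 + 9660.9241) = 98.34 mm
R5–R7: √((-327.51)² + (-132.35)²) = √(107262.8001 + 17516.5225) = 353.24 mm
R5–R8: √((-38.33)² + (-19.43)²) = √(1469.1889 + 377.5249) = 42.97 mm
R5–R9: √((-153.33)² + (357.18)²) = √(23510.0889 + 127577.5524) = 388.70 mm
R5–R10: √((3.10)² + (145.18)²) = √(9.6100 + 21077.2324) = 145.21 mm
R6–R7: √((-324.27)² + (-34.06)²) = √(105151.0329 + 1160.0836) = 326.05 mm
R6–R8: √((-35.09)² + (78.86)²) = √(1231.3081 + 6218.8996) = 86.31 mm
R6–R9: √((-150.09)² + (455.47)²) = √(22527.0081 + 207452.9209) = 479.56 mm
R6–R10: √((6.34)² + (243.47)²) = √(40.1956 + 59277.6409) = 243.55 mm
R7–R8: √((289.18)² + (112.92)²) = √(83625.0724 + 12750.9264) = 310.44 mm
R7–R9: √((174.18)² + (489.53)²) = √(30338.6724 + 239639.6209) = 519.59 mm
R7–R10: √((330.61)² + (277.53)²) = √(109302.9721 + 77022.9009) = 431.65 mm
R8–R9: √((-115.00)² + (376.61)²) = √(13225.0000 + 141835.0921) = 393.78 mm
R8–R10: √((41.43)² + (164.61)²) = √(1716.4449 + 27096.4521) = 169.74 mm
R9–R10: √((156.43)² + (-212.00)²) = √(24470.3449 + 44944.0000) = 263.47 mm
Closest pair: R5–R8 at 42.97 mm.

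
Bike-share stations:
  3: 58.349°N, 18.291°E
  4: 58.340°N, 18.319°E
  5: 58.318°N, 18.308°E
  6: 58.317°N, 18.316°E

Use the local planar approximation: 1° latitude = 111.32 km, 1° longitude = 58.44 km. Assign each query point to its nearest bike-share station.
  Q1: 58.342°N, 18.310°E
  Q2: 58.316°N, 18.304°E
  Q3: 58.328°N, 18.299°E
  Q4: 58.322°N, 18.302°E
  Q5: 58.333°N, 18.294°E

Q1→4; Q2→5; Q3→5; Q4→5; Q5→4

Q1 at 58.342°N, 18.310°E:
  3: √((0.007·111.32)² + (-0.019·58.44)²) = √(0.60721 + 1.23290) = 1.357 km
  4: √((-0.002·111.32)² + (0.009·58.44)²) = √(0.04957 + 0.27663) = 0.571 km
  5: √((-0.024·111.32)² + (-0.002·58.44)²) = √(7.13787 + 0.01366) = 2.674 km
  6: √((-0.025·111.32)² + (0.006·58.44)²) = √(7.74509 + 0.12295) = 2.805 km
  → nearest: 4 (0.571 km)
Q2 at 58.316°N, 18.304°E:
  3: √((0.033·111.32)² + (-0.013·58.44)²) = √(13.49504 + 0.57717) = 3.751 km
  4: √((0.024·111.32)² + (0.015·58.44)²) = √(7.13787 + 0.76843) = 2.812 km
  5: √((0.002·111.32)² + (0.004·58.44)²) = √(0.04957 + 0.05464) = 0.323 km
  6: √((0.001·111.32)² + (0.012·58.44)²) = √(0.01239 + 0.49179) = 0.710 km
  → nearest: 5 (0.323 km)
Q3 at 58.328°N, 18.299°E:
  3: √((0.021·111.32)² + (-0.008·58.44)²) = √(5.46493 + 0.21857) = 2.384 km
  4: √((0.012·111.32)² + (0.020·58.44)²) = √(1.78447 + 1.36609) = 1.775 km
  5: √((-0.010·111.32)² + (0.009·58.44)²) = √(1.23921 + 0.27663) = 1.231 km
  6: √((-0.011·111.32)² + (0.017·58.44)²) = √(1.49945 + 0.98700) = 1.577 km
  → nearest: 5 (1.231 km)
Q4 at 58.322°N, 18.302°E:
  3: √((0.027·111.32)² + (-0.011·58.44)²) = √(9.03387 + 0.41324) = 3.074 km
  4: √((0.018·111.32)² + (0.017·58.44)²) = √(4.01505 + 0.98700) = 2.237 km
  5: √((-0.004·111.32)² + (0.006·58.44)²) = √(0.19827 + 0.12295) = 0.567 km
  6: √((-0.005·111.32)² + (0.014·58.44)²) = √(0.30980 + 0.66939) = 0.990 km
  → nearest: 5 (0.567 km)
Q5 at 58.333°N, 18.294°E:
  3: √((0.016·111.32)² + (-0.003·58.44)²) = √(3.17239 + 0.03074) = 1.790 km
  4: √((0.007·111.32)² + (0.025·58.44)²) = √(0.60721 + 2.13452) = 1.656 km
  5: √((-0.015·111.32)² + (0.014·58.44)²) = √(2.78823 + 0.66939) = 1.859 km
  6: √((-0.016·111.32)² + (0.022·58.44)²) = √(3.17239 + 1.65297) = 2.197 km
  → nearest: 4 (1.656 km)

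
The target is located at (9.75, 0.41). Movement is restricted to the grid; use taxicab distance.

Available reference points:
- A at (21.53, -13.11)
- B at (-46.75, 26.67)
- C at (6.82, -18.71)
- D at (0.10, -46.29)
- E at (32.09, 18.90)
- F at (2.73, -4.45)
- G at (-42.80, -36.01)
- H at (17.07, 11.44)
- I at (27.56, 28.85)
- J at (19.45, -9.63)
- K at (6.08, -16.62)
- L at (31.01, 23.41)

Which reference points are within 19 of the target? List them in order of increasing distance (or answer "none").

Distances from (9.75, 0.41):
A: |11.78| + |-13.52| = 11.78 + 13.52 = 25.30
B: |-56.50| + |26.26| = 56.50 + 26.26 = 82.76
C: |-2.93| + |-19.12| = 2.93 + 19.12 = 22.05
D: |-9.65| + |-46.70| = 9.65 + 46.70 = 56.35
E: |22.34| + |18.49| = 22.34 + 18.49 = 40.83
F: |-7.02| + |-4.86| = 7.02 + 4.86 = 11.88
G: |-52.55| + |-36.42| = 52.55 + 36.42 = 88.97
H: |7.32| + |11.03| = 7.32 + 11.03 = 18.35
I: |17.81| + |28.44| = 17.81 + 28.44 = 46.25
J: |9.70| + |-10.04| = 9.70 + 10.04 = 19.74
K: |-3.67| + |-17.03| = 3.67 + 17.03 = 20.70
L: |21.26| + |23.00| = 21.26 + 23.00 = 44.26
Threshold 19: F (11.88), H (18.35) are within range.

F, H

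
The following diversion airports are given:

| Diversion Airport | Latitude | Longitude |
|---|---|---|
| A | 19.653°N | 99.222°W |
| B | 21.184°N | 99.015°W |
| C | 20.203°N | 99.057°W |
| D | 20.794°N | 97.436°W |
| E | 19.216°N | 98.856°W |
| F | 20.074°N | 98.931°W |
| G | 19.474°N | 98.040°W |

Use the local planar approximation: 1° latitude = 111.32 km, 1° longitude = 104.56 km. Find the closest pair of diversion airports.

C and F

Pairwise distances:
A–B: 171.800 km
A–C: 63.610 km
A–D: 225.846 km
A–E: 61.895 km
A–F: 55.877 km
A–G: 125.186 km
B–C: 109.293 km
B–D: 170.713 km
B–E: 219.708 km
B–F: 123.877 km
B–G: 215.937 km
C–D: 181.813 km
C–E: 111.865 km
C–F: 19.488 km
C–G: 133.766 km
D–E: 230.005 km
D–F: 175.668 km
D–G: 159.939 km
E–F: 95.834 km
E–G: 90.025 km
F–G: 114.632 km
Closest pair: C–F at 19.488 km.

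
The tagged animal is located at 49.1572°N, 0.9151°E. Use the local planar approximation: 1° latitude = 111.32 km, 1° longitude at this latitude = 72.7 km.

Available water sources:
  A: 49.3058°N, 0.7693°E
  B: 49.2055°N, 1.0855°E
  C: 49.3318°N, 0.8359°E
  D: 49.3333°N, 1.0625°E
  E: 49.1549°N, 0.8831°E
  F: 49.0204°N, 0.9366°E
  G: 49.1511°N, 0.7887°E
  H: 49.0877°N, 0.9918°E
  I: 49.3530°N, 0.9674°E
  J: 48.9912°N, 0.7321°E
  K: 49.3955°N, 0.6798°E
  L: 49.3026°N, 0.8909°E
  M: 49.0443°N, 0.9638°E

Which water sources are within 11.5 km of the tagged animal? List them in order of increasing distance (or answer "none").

Distances from 49.1572°N, 0.9151°E:
A: √((0.1486·111.32)² + (-0.1458·72.7)²) = √(273.642793 + 112.352792) = 19.6468 km
B: √((0.0483·111.32)² + (0.1704·72.7)²) = √(28.909505 + 153.464526) = 13.5046 km
C: √((0.1746·111.32)² + (-0.0792·72.7)²) = √(377.776444 + 33.152721) = 20.2714 km
D: √((0.1761·111.32)² + (0.1474·72.7)²) = √(384.295330 + 114.832227) = 22.3412 km
E: √((-0.0023·111.32)² + (-0.0320·72.7)²) = √(0.065554 + 5.412137) = 2.3404 km
F: √((-0.1368·111.32)² + (0.0215·72.7)²) = √(231.909527 + 2.443125) = 15.3086 km
G: √((-0.0061·111.32)² + (-0.1264·72.7)²) = √(0.461112 + 84.442867) = 9.2143 km
H: √((-0.0695·111.32)² + (0.0767·72.7)²) = √(59.857146 + 31.092780) = 9.5368 km
I: √((0.1958·111.32)² + (0.0523·72.7)²) = √(475.085494 + 14.456801) = 22.1256 km
J: √((-0.1660·111.32)² + (-0.1830·72.7)²) = √(341.477876 + 176.999077) = 22.7701 km
K: √((0.2383·111.32)² + (-0.2353·72.7)²) = √(703.711227 + 292.625842) = 31.5648 km
L: √((0.1454·111.32)² + (-0.0242·72.7)²) = √(261.984265 + 3.095277) = 16.2813 km
M: √((-0.1129·111.32)² + (0.0487·72.7)²) = √(157.955328 + 12.535069) = 13.0572 km
Threshold 11.5 km: E (2.3404 km), G (9.2143 km), H (9.5368 km) are within range.

E, G, H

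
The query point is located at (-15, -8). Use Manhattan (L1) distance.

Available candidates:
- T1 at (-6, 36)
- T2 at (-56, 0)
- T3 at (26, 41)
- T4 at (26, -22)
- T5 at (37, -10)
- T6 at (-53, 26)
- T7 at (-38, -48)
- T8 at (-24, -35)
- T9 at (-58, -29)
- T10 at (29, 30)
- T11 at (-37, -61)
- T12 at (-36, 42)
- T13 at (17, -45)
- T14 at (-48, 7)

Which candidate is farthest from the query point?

T3

Distances from (-15, -8):
T1: |9| + |44| = 9 + 44 = 53
T2: |-41| + |8| = 41 + 8 = 49
T3: |41| + |49| = 41 + 49 = 90
T4: |41| + |-14| = 41 + 14 = 55
T5: |52| + |-2| = 52 + 2 = 54
T6: |-38| + |34| = 38 + 34 = 72
T7: |-23| + |-40| = 23 + 40 = 63
T8: |-9| + |-27| = 9 + 27 = 36
T9: |-43| + |-21| = 43 + 21 = 64
T10: |44| + |38| = 44 + 38 = 82
T11: |-22| + |-53| = 22 + 53 = 75
T12: |-21| + |50| = 21 + 50 = 71
T13: |32| + |-37| = 32 + 37 = 69
T14: |-33| + |15| = 33 + 15 = 48
Maximum: T3 at 90.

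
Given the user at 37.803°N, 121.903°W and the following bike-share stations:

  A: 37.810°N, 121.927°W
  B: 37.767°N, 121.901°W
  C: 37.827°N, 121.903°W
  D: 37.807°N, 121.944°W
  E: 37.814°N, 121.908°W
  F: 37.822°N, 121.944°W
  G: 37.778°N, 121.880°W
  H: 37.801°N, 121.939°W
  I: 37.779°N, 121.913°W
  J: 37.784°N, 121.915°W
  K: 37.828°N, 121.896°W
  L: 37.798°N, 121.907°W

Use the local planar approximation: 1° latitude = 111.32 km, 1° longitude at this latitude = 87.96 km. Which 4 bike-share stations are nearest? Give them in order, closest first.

Distances from 37.803°N, 121.903°W:
A: 2.250 km
B: 4.011 km
C: 2.672 km
D: 3.634 km
E: 1.301 km
F: 4.181 km
G: 3.441 km
H: 3.174 km
I: 2.813 km
J: 2.364 km
K: 2.850 km
L: 0.658 km
Sorted: L (0.658 km) < E (1.301 km) < A (2.250 km) < J (2.364 km) < C (2.672 km) < I (2.813 km) < …

L, E, A, J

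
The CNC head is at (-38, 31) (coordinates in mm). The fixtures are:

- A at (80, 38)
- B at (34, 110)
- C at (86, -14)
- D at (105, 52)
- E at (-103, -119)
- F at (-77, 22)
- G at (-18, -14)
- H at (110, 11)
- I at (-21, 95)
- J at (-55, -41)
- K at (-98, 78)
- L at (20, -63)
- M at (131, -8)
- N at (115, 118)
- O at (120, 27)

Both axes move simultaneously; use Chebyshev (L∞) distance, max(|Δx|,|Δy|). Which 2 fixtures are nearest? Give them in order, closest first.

Distances from (-38, 31):
A: max(|118|, |7|) = 118 mm
B: max(|72|, |79|) = 79 mm
C: max(|124|, |-45|) = 124 mm
D: max(|143|, |21|) = 143 mm
E: max(|-65|, |-150|) = 150 mm
F: max(|-39|, |-9|) = 39 mm
G: max(|20|, |-45|) = 45 mm
H: max(|148|, |-20|) = 148 mm
I: max(|17|, |64|) = 64 mm
J: max(|-17|, |-72|) = 72 mm
K: max(|-60|, |47|) = 60 mm
L: max(|58|, |-94|) = 94 mm
M: max(|169|, |-39|) = 169 mm
N: max(|153|, |87|) = 153 mm
O: max(|158|, |-4|) = 158 mm
Sorted: F (39 mm) < G (45 mm) < K (60 mm) < I (64 mm) < …

F, G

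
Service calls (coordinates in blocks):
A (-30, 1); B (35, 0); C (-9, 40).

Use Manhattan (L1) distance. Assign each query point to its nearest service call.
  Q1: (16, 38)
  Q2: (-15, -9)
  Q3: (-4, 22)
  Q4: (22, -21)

Q1→C; Q2→A; Q3→C; Q4→B

Q1 at (16, 38):
  A: |-46| + |-37| = 46 + 37 = 83 blocks
  B: |19| + |-38| = 19 + 38 = 57 blocks
  C: |-25| + |2| = 25 + 2 = 27 blocks
  → nearest: C (27 blocks)
Q2 at (-15, -9):
  A: |-15| + |10| = 15 + 10 = 25 blocks
  B: |50| + |9| = 50 + 9 = 59 blocks
  C: |6| + |49| = 6 + 49 = 55 blocks
  → nearest: A (25 blocks)
Q3 at (-4, 22):
  A: |-26| + |-21| = 26 + 21 = 47 blocks
  B: |39| + |-22| = 39 + 22 = 61 blocks
  C: |-5| + |18| = 5 + 18 = 23 blocks
  → nearest: C (23 blocks)
Q4 at (22, -21):
  A: |-52| + |22| = 52 + 22 = 74 blocks
  B: |13| + |21| = 13 + 21 = 34 blocks
  C: |-31| + |61| = 31 + 61 = 92 blocks
  → nearest: B (34 blocks)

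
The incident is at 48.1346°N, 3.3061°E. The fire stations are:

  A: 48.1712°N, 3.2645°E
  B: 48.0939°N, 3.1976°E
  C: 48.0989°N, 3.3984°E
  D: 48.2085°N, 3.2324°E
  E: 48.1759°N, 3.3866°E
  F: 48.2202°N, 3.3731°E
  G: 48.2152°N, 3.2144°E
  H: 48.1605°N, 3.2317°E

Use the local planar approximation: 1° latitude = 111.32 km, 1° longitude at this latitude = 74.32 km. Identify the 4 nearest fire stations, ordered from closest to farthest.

A, H, E, C

Distances from 48.1346°N, 3.3061°E:
A: √((0.0366·111.32)² + (-0.0416·74.32)²) = √(16.600018 + 9.558683) = 5.1146 km
B: √((-0.0407·111.32)² + (-0.1085·74.32)²) = √(20.527460 + 65.023580) = 9.2494 km
C: √((-0.0357·111.32)² + (0.0923·74.32)²) = √(15.793662 + 47.055978) = 7.9278 km
D: √((0.0739·111.32)² + (-0.0737·74.32)²) = √(67.676092 + 30.001735) = 9.8832 km
E: √((0.0413·111.32)² + (0.0805·74.32)²) = √(21.137153 + 35.793417) = 7.5452 km
F: √((0.0856·111.32)² + (0.0670·74.32)²) = √(90.801689 + 24.794823) = 10.7516 km
G: √((0.0806·111.32)² + (-0.0917·74.32)²) = √(80.503818 + 46.446188) = 11.2672 km
H: √((0.0259·111.32)² + (-0.0744·74.32)²) = √(8.312773 + 30.574353) = 6.2360 km
Sorted: A (5.1146 km) < H (6.2360 km) < E (7.5452 km) < C (7.9278 km) < B (9.2494 km) < D (9.8832 km) < …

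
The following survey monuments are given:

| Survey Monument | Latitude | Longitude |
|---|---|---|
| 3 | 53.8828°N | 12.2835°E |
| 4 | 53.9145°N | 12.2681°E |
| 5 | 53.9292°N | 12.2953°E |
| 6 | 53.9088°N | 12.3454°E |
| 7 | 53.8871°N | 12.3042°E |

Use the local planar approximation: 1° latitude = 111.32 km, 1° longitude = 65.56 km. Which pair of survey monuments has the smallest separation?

3 and 7

Pairwise distances:
3–4: √((0.0317·111.32)² + (-0.0154·65.56)²) = √(12.452740 + 1.019341) = 3.6704 km
3–5: √((0.0464·111.32)² + (0.0118·65.56)²) = √(26.679787 + 0.598469) = 5.2229 km
3–6: √((0.0260·111.32)² + (0.0619·65.56)²) = √(8.377088 + 16.468695) = 4.9846 km
3–7: √((0.0043·111.32)² + (0.0207·65.56)²) = √(0.229131 + 1.841699) = 1.4390 km
4–5: √((0.0147·111.32)² + (0.0272·65.56)²) = √(2.677818 + 3.179916) = 2.4203 km
4–6: √((-0.0057·111.32)² + (0.0773·65.56)²) = √(0.402621 + 25.682475) = 5.1074 km
4–7: √((-0.0274·111.32)² + (0.0361·65.56)²) = √(9.303525 + 5.601345) = 3.8607 km
5–6: √((-0.0204·111.32)² + (0.0501·65.56)²) = √(5.157114 + 10.788308) = 3.9932 km
5–7: √((-0.0421·111.32)² + (0.0089·65.56)²) = √(21.963957 + 0.340454) = 4.7228 km
6–7: √((-0.0217·111.32)² + (-0.0412·65.56)²) = √(5.835336 + 7.295790) = 3.6237 km
Closest pair: 3–7 at 1.4390 km.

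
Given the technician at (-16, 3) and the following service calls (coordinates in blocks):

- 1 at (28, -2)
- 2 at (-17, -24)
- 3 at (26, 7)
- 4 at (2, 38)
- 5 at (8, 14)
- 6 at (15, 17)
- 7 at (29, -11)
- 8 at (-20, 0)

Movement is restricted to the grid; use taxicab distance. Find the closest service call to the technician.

8

Distances from (-16, 3):
1: |44| + |-5| = 44 + 5 = 49 blocks
2: |-1| + |-27| = 1 + 27 = 28 blocks
3: |42| + |4| = 42 + 4 = 46 blocks
4: |18| + |35| = 18 + 35 = 53 blocks
5: |24| + |11| = 24 + 11 = 35 blocks
6: |31| + |14| = 31 + 14 = 45 blocks
7: |45| + |-14| = 45 + 14 = 59 blocks
8: |-4| + |-3| = 4 + 3 = 7 blocks
Minimum: 8 at 7 blocks.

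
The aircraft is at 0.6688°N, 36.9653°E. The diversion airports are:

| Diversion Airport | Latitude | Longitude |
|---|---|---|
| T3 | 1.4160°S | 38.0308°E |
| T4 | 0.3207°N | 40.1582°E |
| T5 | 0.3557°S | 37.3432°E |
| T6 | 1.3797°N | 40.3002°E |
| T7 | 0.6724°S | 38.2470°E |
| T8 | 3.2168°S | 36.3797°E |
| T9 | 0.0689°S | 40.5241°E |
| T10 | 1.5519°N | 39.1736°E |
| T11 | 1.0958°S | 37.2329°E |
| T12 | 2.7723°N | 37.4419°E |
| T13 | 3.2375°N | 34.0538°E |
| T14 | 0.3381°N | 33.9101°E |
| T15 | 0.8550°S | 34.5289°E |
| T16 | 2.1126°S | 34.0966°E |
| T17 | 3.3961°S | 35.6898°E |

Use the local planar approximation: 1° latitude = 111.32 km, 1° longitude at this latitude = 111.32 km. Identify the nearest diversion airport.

Distances from 0.6688°N, 36.9653°E:
T3: 260.6334 km
T4: 357.5397 km
T5: 121.5586 km
T6: 379.5822 km
T7: 206.5150 km
T8: 437.4297 km
T9: 404.5875 km
T10: 264.7557 km
T11: 198.6812 km
T12: 240.0969 km
T13: 432.2178 km
T14: 342.0914 km
T15: 319.8976 km
T16: 444.8014 km
T17: 474.2586 km
Minimum: T5 at 121.5586 km.

T5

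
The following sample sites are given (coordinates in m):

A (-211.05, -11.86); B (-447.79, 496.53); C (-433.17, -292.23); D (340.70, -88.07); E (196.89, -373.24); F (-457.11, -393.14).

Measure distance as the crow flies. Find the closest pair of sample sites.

Pairwise distances:
A–B: 560.81 m
A–C: 357.69 m
A–D: 556.99 m
A–E: 544.99 m
A–F: 453.78 m
B–C: 788.90 m
B–D: 981.57 m
B–E: 1082.64 m
B–F: 889.72 m
C–D: 800.35 m
C–E: 635.25 m
C–F: 103.71 m
D–E: 319.38 m
D–F: 854.15 m
E–F: 654.30 m
Closest pair: C–F at 103.71 m.

C and F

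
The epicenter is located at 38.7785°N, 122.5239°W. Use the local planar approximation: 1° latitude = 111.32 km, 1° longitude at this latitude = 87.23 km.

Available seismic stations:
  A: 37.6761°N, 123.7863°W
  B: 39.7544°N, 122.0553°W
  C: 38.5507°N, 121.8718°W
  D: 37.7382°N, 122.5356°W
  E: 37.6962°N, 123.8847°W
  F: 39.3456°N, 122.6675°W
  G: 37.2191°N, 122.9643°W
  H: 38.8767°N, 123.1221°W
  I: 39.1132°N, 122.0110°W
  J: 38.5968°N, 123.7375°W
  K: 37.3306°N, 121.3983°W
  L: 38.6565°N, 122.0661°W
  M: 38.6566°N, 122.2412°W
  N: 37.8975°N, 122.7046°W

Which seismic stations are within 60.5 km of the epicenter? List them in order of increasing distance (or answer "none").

Distances from 38.7785°N, 122.5239°W:
A: √((-1.1024·111.32)² + (-1.2624·87.23)²) = √(15059.994195 + 12126.227637) = 164.8824 km
B: √((0.9759·111.32)² + (0.4686·87.23)²) = √(11802.038617 + 1670.845577) = 116.0728 km
C: √((-0.2278·111.32)² + (0.6521·87.23)²) = √(643.063463 + 3235.639625) = 62.2792 km
D: √((-1.0403·111.32)² + (-0.0117·87.23)²) = √(13411.075032 + 1.041606) = 115.8107 km
E: √((-1.0823·111.32)² + (-1.3608·87.23)²) = √(14515.824613 + 14090.303448) = 169.1335 km
F: √((0.5671·111.32)² + (-0.1436·87.23)²) = √(3985.342861 + 156.906388) = 64.3603 km
G: √((-1.5594·111.32)² + (-0.4404·87.23)²) = √(30134.324115 + 1475.796125) = 177.7924 km
H: √((0.0982·111.32)² + (-0.5982·87.23)²) = √(119.500403 + 2722.855300) = 53.3137 km
I: √((0.3347·111.32)² + (0.5129·87.23)²) = √(1388.218476 + 2001.691491) = 58.2229 km
J: √((-0.1817·111.32)² + (-1.2136·87.23)²) = √(409.125218 + 11206.832490) = 107.7774 km
K: √((-1.4479·111.32)² + (1.1256·87.23)²) = √(25979.065898 + 9640.507877) = 188.7315 km
L: √((-0.1220·111.32)² + (0.4578·87.23)²) = √(184.444647 + 1594.715890) = 42.1801 km
M: √((-0.1219·111.32)² + (0.2827·87.23)²) = √(184.142403 + 608.111704) = 28.1470 km
N: √((-0.8810·111.32)² + (-0.1807·87.23)²) = √(9618.297637 + 248.455177) = 99.3315 km
Threshold 60.5 km: M (28.1470 km), L (42.1801 km), H (53.3137 km), I (58.2229 km) are within range.

M, L, H, I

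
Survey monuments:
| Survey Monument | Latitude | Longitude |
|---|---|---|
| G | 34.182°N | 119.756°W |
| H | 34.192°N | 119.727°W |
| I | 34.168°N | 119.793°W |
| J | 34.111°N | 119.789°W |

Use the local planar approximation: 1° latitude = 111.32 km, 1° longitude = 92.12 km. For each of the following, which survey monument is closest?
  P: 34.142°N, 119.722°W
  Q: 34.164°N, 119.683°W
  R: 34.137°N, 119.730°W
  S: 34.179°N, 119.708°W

P→G; Q→H; R→G; S→H

P at 34.142°N, 119.722°W:
  G: 5.444 km
  H: 5.585 km
  I: 7.152 km
  J: 7.071 km
  → nearest: G (5.444 km)
Q at 34.164°N, 119.683°W:
  G: 7.017 km
  H: 5.113 km
  I: 10.143 km
  J: 11.409 km
  → nearest: H (5.113 km)
R at 34.137°N, 119.730°W:
  G: 5.553 km
  H: 6.129 km
  I: 6.752 km
  J: 6.158 km
  → nearest: G (5.553 km)
S at 34.179°N, 119.708°W:
  G: 4.434 km
  H: 2.271 km
  I: 7.925 km
  J: 10.629 km
  → nearest: H (2.271 km)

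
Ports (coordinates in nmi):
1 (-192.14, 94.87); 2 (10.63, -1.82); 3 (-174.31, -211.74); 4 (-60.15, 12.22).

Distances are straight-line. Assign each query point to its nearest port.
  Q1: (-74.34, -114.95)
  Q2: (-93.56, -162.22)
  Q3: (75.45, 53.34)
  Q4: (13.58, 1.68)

Q1 at (-74.34, -114.95):
  1: 240.63 nmi
  2: 141.49 nmi
  3: 139.15 nmi
  4: 127.96 nmi
  → nearest: 4 (127.96 nmi)
Q2 at (-93.56, -162.22):
  1: 275.34 nmi
  2: 191.27 nmi
  3: 94.72 nmi
  4: 177.61 nmi
  → nearest: 3 (94.72 nmi)
Q3 at (75.45, 53.34):
  1: 270.79 nmi
  2: 85.11 nmi
  3: 364.21 nmi
  4: 141.70 nmi
  → nearest: 2 (85.11 nmi)
Q4 at (13.58, 1.68):
  1: 225.84 nmi
  2: 4.58 nmi
  3: 284.34 nmi
  4: 74.48 nmi
  → nearest: 2 (4.58 nmi)

Q1→4; Q2→3; Q3→2; Q4→2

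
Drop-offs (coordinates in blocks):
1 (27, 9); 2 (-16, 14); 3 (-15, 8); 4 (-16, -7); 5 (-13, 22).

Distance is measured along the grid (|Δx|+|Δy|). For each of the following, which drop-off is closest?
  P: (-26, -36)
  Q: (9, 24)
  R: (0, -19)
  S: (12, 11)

P at (-26, -36):
  1: 98 blocks
  2: 60 blocks
  3: 55 blocks
  4: 39 blocks
  5: 71 blocks
  → nearest: 4 (39 blocks)
Q at (9, 24):
  1: 33 blocks
  2: 35 blocks
  3: 40 blocks
  4: 56 blocks
  5: 24 blocks
  → nearest: 5 (24 blocks)
R at (0, -19):
  1: 55 blocks
  2: 49 blocks
  3: 42 blocks
  4: 28 blocks
  5: 54 blocks
  → nearest: 4 (28 blocks)
S at (12, 11):
  1: 17 blocks
  2: 31 blocks
  3: 30 blocks
  4: 46 blocks
  5: 36 blocks
  → nearest: 1 (17 blocks)

P→4; Q→5; R→4; S→1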